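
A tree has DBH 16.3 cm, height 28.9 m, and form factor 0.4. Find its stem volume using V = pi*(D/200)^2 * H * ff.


(D/200)^2 = (16.3/200)^2 = 0.0815^2 = 0.00664225
BA = 3.141593 * 0.00664225 = 0.0208672 m^2
V = 0.0208672 * 28.9 * 0.4 = 0.241225 ≈ 0.241 m^3

0.241 m^3


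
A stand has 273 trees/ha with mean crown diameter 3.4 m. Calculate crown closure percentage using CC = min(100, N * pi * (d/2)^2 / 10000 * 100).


(d/2)^2 = (3.4/2)^2 = 1.7^2 = 2.89
Crown area = 3.141593 * 2.89 = 9.07920 m^2
N * area / 10000 * 100 = 273 * 9.07920 / 10000 * 100 = 24.7862
CC = min(100, 24.7862) = 24.7862 ≈ 24.8%

24.8%


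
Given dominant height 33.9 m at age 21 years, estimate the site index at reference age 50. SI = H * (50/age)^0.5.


50/21 = 2.38095
(2.38095)^0.5 = 1.54303
SI = 33.9 * 1.54303 = 52.3087 ≈ 52.3 m

52.3 m


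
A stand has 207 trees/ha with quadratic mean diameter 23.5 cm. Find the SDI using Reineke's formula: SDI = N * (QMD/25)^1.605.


QMD/25 = 23.5/25 = 0.94
(0.94)^1.605 = exp(1.605 * ln(0.94)) = exp(1.605 * (-0.0618754)) = exp(-0.0993100) = 0.905462
SDI = 207 * 0.905462 = 187.431 ≈ 187

187


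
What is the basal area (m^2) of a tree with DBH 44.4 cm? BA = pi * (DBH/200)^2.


D/200 = 44.4/200 = 0.222 m
(D/200)^2 = 0.222^2 = 0.049284
BA = 3.141593 * 0.049284 = 0.154830 ≈ 0.1548 m^2

0.1548 m^2


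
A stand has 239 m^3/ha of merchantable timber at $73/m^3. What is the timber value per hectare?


Value = 239 * 73 = $17447/ha

$17447/ha


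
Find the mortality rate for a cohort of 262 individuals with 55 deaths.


Mortality rate = 55 / 262 = 0.209924 ≈ 0.2099

0.2099


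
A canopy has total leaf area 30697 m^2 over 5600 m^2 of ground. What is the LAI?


LAI = 30697 / 5600 = 5.4816 ≈ 5.48

5.48


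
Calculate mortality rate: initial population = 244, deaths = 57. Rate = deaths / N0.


Mortality rate = 57 / 244 = 0.233607 ≈ 0.2336

0.2336


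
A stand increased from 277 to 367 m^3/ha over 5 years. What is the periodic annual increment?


PAI = (V2 - V1) / period = (367 - 277) / 5 = 90 / 5 = 18.00 m^3/ha/yr

18.00 m^3/ha/yr


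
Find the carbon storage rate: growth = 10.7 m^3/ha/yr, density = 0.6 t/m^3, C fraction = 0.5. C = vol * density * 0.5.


C = 10.7 * 0.6 * 0.5 = 3.21 t C/ha/yr

3.21 t C/ha/yr


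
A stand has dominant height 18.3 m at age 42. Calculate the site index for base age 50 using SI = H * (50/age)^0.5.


50/42 = 1.19048
(1.19048)^0.5 = 1.09109
SI = 18.3 * 1.09109 = 19.9669 ≈ 20.0 m

20.0 m


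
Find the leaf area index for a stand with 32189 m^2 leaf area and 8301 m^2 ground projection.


LAI = 32189 / 8301 = 3.8777 ≈ 3.88

3.88


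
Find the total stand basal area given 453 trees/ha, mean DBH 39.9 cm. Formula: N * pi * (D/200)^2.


(D/200)^2 = (39.9/200)^2 = 0.1995^2 = 0.03980025
Individual BA = 3.141593 * 0.03980025 = 0.125036 m^2
Stand BA = 453 * 0.125036 = 56.6413 ≈ 56.64 m^2/ha

56.64 m^2/ha


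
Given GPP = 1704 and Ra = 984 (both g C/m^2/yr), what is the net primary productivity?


NPP = GPP - Ra = 1704 - 984 = 720 g C/m^2/yr

720 g C/m^2/yr


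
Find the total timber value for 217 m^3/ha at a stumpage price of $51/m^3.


Value = 217 * 51 = $11067/ha

$11067/ha


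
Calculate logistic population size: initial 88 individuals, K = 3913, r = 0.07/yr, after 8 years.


(K - N0)/N0 = (3913 - 88)/88 = 3825/88 = 43.4659
r*t = 0.07 * 8 = 0.56; exp(-0.56) = 0.571209
43.4659 * 0.571209 = 24.8281
1 + 24.8281 = 25.8281
N = 3913 / 25.8281 = 151.502 ≈ 152

152


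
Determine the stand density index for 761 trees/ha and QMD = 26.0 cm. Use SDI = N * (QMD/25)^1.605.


QMD/25 = 26.0/25 = 1.04
(1.04)^1.605 = exp(1.605 * ln(1.04)) = exp(1.605 * 0.0392207) = exp(0.0629492) = 1.06497
SDI = 761 * 1.06497 = 810.442 ≈ 810

810


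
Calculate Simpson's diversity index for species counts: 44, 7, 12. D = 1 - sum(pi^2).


Total N = 44 + 7 + 12 = 63
Per-species terms:
  p = 44/63 = 0.698413; p^2 = 0.698413^2 = 0.487781
  p = 7/63 = 0.111111; p^2 = 0.111111^2 = 0.012346
  p = 12/63 = 0.190476; p^2 = 0.190476^2 = 0.036281
sum(p^2) = 0.487781 + 0.012346 + 0.036281 = 0.536408
D = 1 - 0.536408 = 0.463592 ≈ 0.4636

0.4636


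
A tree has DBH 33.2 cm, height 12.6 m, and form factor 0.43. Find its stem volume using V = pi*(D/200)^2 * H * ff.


(D/200)^2 = (33.2/200)^2 = 0.166^2 = 0.027556
BA = 3.141593 * 0.027556 = 0.0865697 m^2
V = 0.0865697 * 12.6 * 0.43 = 0.469035 ≈ 0.469 m^3

0.469 m^3


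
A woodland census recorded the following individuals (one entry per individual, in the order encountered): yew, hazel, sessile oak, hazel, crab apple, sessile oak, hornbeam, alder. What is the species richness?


Total individuals logged = 8
Distinct species (count of individuals): yew (1), hazel (2), sessile oak (2), crab apple (1), hornbeam (1), alder (1)
Species richness = number of distinct species = 6

6


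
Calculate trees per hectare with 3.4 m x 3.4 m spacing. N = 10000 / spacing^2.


N = 10000 / 3.4^2 = 10000 / 11.56 = 865.052 ≈ 865 trees/ha

865 trees/ha


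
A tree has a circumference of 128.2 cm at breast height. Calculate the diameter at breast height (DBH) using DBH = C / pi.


DBH = C / pi = 128.2 / 3.141593 = 40.8073 ≈ 40.81 cm

40.81 cm


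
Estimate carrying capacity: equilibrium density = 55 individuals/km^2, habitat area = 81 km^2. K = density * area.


K = 55 * 81 = 4455 individuals

4455 individuals


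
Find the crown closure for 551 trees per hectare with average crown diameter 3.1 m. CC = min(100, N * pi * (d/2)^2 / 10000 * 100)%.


(d/2)^2 = (3.1/2)^2 = 1.55^2 = 2.4025
Crown area = 3.141593 * 2.4025 = 7.54768 m^2
N * area / 10000 * 100 = 551 * 7.54768 / 10000 * 100 = 41.5877
CC = min(100, 41.5877) = 41.5877 ≈ 41.6%

41.6%


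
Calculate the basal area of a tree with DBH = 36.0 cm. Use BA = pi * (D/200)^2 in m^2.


D/200 = 36.0/200 = 0.18 m
(D/200)^2 = 0.18^2 = 0.0324
BA = 3.141593 * 0.0324 = 0.101788 ≈ 0.1018 m^2

0.1018 m^2


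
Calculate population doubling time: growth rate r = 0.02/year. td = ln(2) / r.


td = ln(2) / 0.02 = 0.693147 / 0.02 = 34.6574 ≈ 34.7 years

34.7 years


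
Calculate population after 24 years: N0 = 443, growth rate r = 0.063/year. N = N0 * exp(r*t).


r*t = 0.063 * 24 = 1.512
exp(1.512) = 4.53579
N = 443 * 4.53579 = 2009.35 ≈ 2009

2009


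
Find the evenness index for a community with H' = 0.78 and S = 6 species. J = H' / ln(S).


ln(6) = 1.79176
J = H' / ln(S) = 0.78 / 1.79176 = 0.435326 ≈ 0.4353

0.4353


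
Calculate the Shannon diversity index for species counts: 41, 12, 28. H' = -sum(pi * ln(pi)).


Total N = 41 + 12 + 28 = 81
Per-species terms:
  p = 41/81 = 0.506173; ln(p) = -0.680877; p*ln(p) = 0.506173 * (-0.680877) = -0.344642
  p = 12/81 = 0.148148; ln(p) = -1.909544; p*ln(p) = 0.148148 * (-1.909544) = -0.282895
  p = 28/81 = 0.345679; ln(p) = -1.062245; p*ln(p) = 0.345679 * (-1.062245) = -0.367196
sum(p*ln(p)) = (-0.344642) + (-0.282895) + (-0.367196) = -0.994733
H' = -(-0.994733) = 0.994733 ≈ 0.9947

0.9947


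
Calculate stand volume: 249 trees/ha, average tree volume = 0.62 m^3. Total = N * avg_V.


V_stand = 249 * 0.62 = 154.38 ≈ 154.4 m^3/ha

154.4 m^3/ha


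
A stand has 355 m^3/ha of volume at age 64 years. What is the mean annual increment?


MAI = 355 / 64 = 5.5469 ≈ 5.55 m^3/ha/yr

5.55 m^3/ha/yr


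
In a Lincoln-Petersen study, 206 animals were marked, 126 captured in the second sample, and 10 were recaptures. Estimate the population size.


N = M * C / R = 206 * 126 / 10 = 25956 / 10 = 2595.60 ≈ 2596

2596 individuals


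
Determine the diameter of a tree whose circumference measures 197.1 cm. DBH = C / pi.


DBH = C / pi = 197.1 / 3.141593 = 62.7389 ≈ 62.74 cm

62.74 cm


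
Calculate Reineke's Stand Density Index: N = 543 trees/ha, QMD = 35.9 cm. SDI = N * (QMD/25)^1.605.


QMD/25 = 35.9/25 = 1.436
(1.436)^1.605 = exp(1.605 * ln(1.436)) = exp(1.605 * 0.361861) = exp(0.580787) = 1.78744
SDI = 543 * 1.78744 = 970.580 ≈ 971

971


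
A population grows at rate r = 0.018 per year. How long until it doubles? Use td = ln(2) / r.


td = ln(2) / 0.018 = 0.693147 / 0.018 = 38.5082 ≈ 38.5 years

38.5 years


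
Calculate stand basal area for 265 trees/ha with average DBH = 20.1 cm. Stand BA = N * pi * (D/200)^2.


(D/200)^2 = (20.1/200)^2 = 0.1005^2 = 0.01010025
Individual BA = 3.141593 * 0.01010025 = 0.0317309 m^2
Stand BA = 265 * 0.0317309 = 8.40869 ≈ 8.41 m^2/ha

8.41 m^2/ha


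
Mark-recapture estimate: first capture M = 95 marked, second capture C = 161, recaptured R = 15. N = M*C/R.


N = M * C / R = 95 * 161 / 15 = 15295 / 15 = 1019.67 ≈ 1020

1020 individuals


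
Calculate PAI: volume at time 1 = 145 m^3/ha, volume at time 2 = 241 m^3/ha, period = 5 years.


PAI = (V2 - V1) / period = (241 - 145) / 5 = 96 / 5 = 19.20 m^3/ha/yr

19.20 m^3/ha/yr


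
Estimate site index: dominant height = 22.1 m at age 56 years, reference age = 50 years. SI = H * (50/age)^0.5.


50/56 = 0.892857
(0.892857)^0.5 = 0.944911
SI = 22.1 * 0.944911 = 20.8825 ≈ 20.9 m

20.9 m


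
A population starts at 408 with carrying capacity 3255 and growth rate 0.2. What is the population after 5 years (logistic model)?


(K - N0)/N0 = (3255 - 408)/408 = 2847/408 = 6.97794
r*t = 0.2 * 5 = 1; exp(-1) = 0.367879
6.97794 * 0.367879 = 2.56704
1 + 2.56704 = 3.56704
N = 3255 / 3.56704 = 912.521 ≈ 913

913


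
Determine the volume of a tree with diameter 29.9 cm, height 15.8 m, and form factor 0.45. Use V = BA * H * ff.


(D/200)^2 = (29.9/200)^2 = 0.1495^2 = 0.02235025
BA = 3.141593 * 0.02235025 = 0.0702154 m^2
V = 0.0702154 * 15.8 * 0.45 = 0.499231 ≈ 0.499 m^3

0.499 m^3


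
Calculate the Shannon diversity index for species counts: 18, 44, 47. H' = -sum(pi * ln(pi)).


Total N = 18 + 44 + 47 = 109
Per-species terms:
  p = 18/109 = 0.165138; ln(p) = -1.800974; p*ln(p) = 0.165138 * (-1.800974) = -0.297409
  p = 44/109 = 0.403670; ln(p) = -0.907158; p*ln(p) = 0.403670 * (-0.907158) = -0.366192
  p = 47/109 = 0.431193; ln(p) = -0.841199; p*ln(p) = 0.431193 * (-0.841199) = -0.362719
sum(p*ln(p)) = (-0.297409) + (-0.366192) + (-0.362719) = -1.026320
H' = -(-1.026320) = 1.026320 ≈ 1.0263

1.0263


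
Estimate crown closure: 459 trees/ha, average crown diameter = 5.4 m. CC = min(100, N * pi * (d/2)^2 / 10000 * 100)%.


(d/2)^2 = (5.4/2)^2 = 2.7^2 = 7.29
Crown area = 3.141593 * 7.29 = 22.9022 m^2
N * area / 10000 * 100 = 459 * 22.9022 / 10000 * 100 = 105.121
CC = min(100, 105.121) = 100%

100%


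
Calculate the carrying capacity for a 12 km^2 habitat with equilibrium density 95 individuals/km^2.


K = 95 * 12 = 1140 individuals

1140 individuals


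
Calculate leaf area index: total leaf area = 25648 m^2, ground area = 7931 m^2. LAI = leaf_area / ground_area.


LAI = 25648 / 7931 = 3.2339 ≈ 3.23

3.23


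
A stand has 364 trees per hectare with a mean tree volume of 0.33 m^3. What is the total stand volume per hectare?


V_stand = 364 * 0.33 = 120.12 ≈ 120.1 m^3/ha

120.1 m^3/ha


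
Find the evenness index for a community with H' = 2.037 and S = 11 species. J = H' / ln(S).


ln(11) = 2.39790
J = H' / ln(S) = 2.037 / 2.39790 = 0.849493 ≈ 0.8495

0.8495


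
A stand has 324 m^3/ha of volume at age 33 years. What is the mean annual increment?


MAI = 324 / 33 = 9.8182 ≈ 9.82 m^3/ha/yr

9.82 m^3/ha/yr


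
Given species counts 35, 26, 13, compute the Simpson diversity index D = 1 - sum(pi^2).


Total N = 35 + 26 + 13 = 74
Per-species terms:
  p = 35/74 = 0.472973; p^2 = 0.472973^2 = 0.223703
  p = 26/74 = 0.351351; p^2 = 0.351351^2 = 0.123448
  p = 13/74 = 0.175676; p^2 = 0.175676^2 = 0.030862
sum(p^2) = 0.223703 + 0.123448 + 0.030862 = 0.378013
D = 1 - 0.378013 = 0.621987 ≈ 0.6220

0.6220


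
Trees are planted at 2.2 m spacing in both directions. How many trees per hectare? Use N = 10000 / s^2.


N = 10000 / 2.2^2 = 10000 / 4.84 = 2066.12 ≈ 2066 trees/ha

2066 trees/ha


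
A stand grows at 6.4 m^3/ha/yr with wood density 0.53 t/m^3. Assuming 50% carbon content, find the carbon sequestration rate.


C = 6.4 * 0.53 * 0.5 = 1.696 ≈ 1.70 t C/ha/yr

1.70 t C/ha/yr


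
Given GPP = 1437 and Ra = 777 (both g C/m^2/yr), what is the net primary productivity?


NPP = GPP - Ra = 1437 - 777 = 660 g C/m^2/yr

660 g C/m^2/yr


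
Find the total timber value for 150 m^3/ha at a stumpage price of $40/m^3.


Value = 150 * 40 = $6000/ha

$6000/ha


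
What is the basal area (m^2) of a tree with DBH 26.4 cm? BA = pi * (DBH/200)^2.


D/200 = 26.4/200 = 0.132 m
(D/200)^2 = 0.132^2 = 0.017424
BA = 3.141593 * 0.017424 = 0.0547391 ≈ 0.0547 m^2

0.0547 m^2


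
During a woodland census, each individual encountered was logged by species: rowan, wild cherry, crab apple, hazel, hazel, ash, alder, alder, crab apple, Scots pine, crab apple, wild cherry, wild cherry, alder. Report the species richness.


Total individuals logged = 14
Distinct species (count of individuals): rowan (1), wild cherry (3), crab apple (3), hazel (2), ash (1), alder (3), Scots pine (1)
Species richness = number of distinct species = 7

7


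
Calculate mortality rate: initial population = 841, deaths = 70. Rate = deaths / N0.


Mortality rate = 70 / 841 = 0.083234 ≈ 0.0832

0.0832


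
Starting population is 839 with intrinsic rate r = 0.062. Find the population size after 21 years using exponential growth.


r*t = 0.062 * 21 = 1.302
exp(1.302) = 3.67664
N = 839 * 3.67664 = 3084.70 ≈ 3085

3085


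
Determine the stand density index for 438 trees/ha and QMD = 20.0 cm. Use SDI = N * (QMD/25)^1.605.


QMD/25 = 20.0/25 = 0.8
(0.8)^1.605 = exp(1.605 * ln(0.8)) = exp(1.605 * (-0.223144)) = exp(-0.358146) = 0.698971
SDI = 438 * 0.698971 = 306.149 ≈ 306

306


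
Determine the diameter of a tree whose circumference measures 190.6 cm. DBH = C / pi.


DBH = C / pi = 190.6 / 3.141593 = 60.6699 ≈ 60.67 cm

60.67 cm


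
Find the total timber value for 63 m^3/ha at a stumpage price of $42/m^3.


Value = 63 * 42 = $2646/ha

$2646/ha


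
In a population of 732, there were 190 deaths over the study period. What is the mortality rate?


Mortality rate = 190 / 732 = 0.259563 ≈ 0.2596

0.2596


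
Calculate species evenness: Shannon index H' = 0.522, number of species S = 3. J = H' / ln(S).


ln(3) = 1.09861
J = H' / ln(S) = 0.522 / 1.09861 = 0.475146 ≈ 0.4751

0.4751


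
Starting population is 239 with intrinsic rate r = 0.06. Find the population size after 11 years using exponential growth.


r*t = 0.06 * 11 = 0.66
exp(0.66) = 1.93479
N = 239 * 1.93479 = 462.415 ≈ 462

462


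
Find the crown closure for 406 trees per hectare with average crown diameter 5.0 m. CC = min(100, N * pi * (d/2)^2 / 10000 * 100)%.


(d/2)^2 = (5.0/2)^2 = 2.5^2 = 6.25
Crown area = 3.141593 * 6.25 = 19.6350 m^2
N * area / 10000 * 100 = 406 * 19.6350 / 10000 * 100 = 79.7181
CC = min(100, 79.7181) = 79.7181 ≈ 79.7%

79.7%


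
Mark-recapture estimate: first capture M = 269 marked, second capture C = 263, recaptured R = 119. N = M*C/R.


N = M * C / R = 269 * 263 / 119 = 70747 / 119 = 594.51 ≈ 595

595 individuals


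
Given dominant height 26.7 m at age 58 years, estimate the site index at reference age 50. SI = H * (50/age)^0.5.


50/58 = 0.862069
(0.862069)^0.5 = 0.928477
SI = 26.7 * 0.928477 = 24.7903 ≈ 24.8 m

24.8 m


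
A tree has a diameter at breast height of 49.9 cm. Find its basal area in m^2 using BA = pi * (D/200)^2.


D/200 = 49.9/200 = 0.2495 m
(D/200)^2 = 0.2495^2 = 0.06225025
BA = 3.141593 * 0.06225025 = 0.195565 ≈ 0.1956 m^2

0.1956 m^2


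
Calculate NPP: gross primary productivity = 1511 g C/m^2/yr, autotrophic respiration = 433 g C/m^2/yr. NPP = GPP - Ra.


NPP = GPP - Ra = 1511 - 433 = 1078 g C/m^2/yr

1078 g C/m^2/yr


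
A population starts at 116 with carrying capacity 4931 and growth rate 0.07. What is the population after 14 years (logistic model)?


(K - N0)/N0 = (4931 - 116)/116 = 4815/116 = 41.5086
r*t = 0.07 * 14 = 0.98; exp(-0.98) = 0.375311
41.5086 * 0.375311 = 15.5786
1 + 15.5786 = 16.5786
N = 4931 / 16.5786 = 297.432 ≈ 297

297


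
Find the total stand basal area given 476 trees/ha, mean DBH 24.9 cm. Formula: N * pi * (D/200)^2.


(D/200)^2 = (24.9/200)^2 = 0.1245^2 = 0.01550025
Individual BA = 3.141593 * 0.01550025 = 0.0486955 m^2
Stand BA = 476 * 0.0486955 = 23.1791 ≈ 23.18 m^2/ha

23.18 m^2/ha


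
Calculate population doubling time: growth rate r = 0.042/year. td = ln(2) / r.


td = ln(2) / 0.042 = 0.693147 / 0.042 = 16.5035 ≈ 16.5 years

16.5 years


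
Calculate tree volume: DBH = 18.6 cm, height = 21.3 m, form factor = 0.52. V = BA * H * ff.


(D/200)^2 = (18.6/200)^2 = 0.093^2 = 0.008649
BA = 3.141593 * 0.008649 = 0.0271716 m^2
V = 0.0271716 * 21.3 * 0.52 = 0.300953 ≈ 0.301 m^3

0.301 m^3


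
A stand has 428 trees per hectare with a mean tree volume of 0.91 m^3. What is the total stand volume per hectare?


V_stand = 428 * 0.91 = 389.48 ≈ 389.5 m^3/ha

389.5 m^3/ha


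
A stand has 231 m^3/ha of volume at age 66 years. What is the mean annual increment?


MAI = 231 / 66 = 3.50 m^3/ha/yr

3.50 m^3/ha/yr


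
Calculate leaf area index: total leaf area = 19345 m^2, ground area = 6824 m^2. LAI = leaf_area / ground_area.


LAI = 19345 / 6824 = 2.8348 ≈ 2.83

2.83


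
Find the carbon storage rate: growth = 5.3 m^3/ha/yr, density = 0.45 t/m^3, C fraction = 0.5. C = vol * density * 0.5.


C = 5.3 * 0.45 * 0.5 = 1.1925 ≈ 1.19 t C/ha/yr

1.19 t C/ha/yr


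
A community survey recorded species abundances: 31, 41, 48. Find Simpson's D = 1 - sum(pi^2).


Total N = 31 + 41 + 48 = 120
Per-species terms:
  p = 31/120 = 0.258333; p^2 = 0.258333^2 = 0.066736
  p = 41/120 = 0.341667; p^2 = 0.341667^2 = 0.116736
  p = 48/120 = 0.400000; p^2 = 0.400000^2 = 0.160000
sum(p^2) = 0.066736 + 0.116736 + 0.160000 = 0.343472
D = 1 - 0.343472 = 0.656528 ≈ 0.6565

0.6565


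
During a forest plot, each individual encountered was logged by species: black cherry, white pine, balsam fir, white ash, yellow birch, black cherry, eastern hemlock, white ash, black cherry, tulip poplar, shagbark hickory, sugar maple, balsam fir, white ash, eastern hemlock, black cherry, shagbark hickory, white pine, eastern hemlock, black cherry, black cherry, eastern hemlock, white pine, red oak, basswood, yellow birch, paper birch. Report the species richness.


Total individuals logged = 27
Distinct species (count of individuals): black cherry (6), white pine (3), balsam fir (2), white ash (3), yellow birch (2), eastern hemlock (4), tulip poplar (1), shagbark hickory (2), sugar maple (1), red oak (1), basswood (1), paper birch (1)
Species richness = number of distinct species = 12

12


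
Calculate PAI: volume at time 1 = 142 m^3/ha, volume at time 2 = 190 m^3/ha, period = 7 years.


PAI = (V2 - V1) / period = (190 - 142) / 7 = 48 / 7 = 6.8571 ≈ 6.86 m^3/ha/yr

6.86 m^3/ha/yr


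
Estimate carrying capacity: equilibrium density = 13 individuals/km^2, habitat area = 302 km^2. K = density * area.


K = 13 * 302 = 3926 individuals

3926 individuals


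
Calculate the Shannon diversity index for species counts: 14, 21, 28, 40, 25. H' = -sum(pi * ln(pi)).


Total N = 14 + 21 + 28 + 40 + 25 = 128
Per-species terms:
  p = 14/128 = 0.109375; ln(p) = -2.212973; p*ln(p) = 0.109375 * (-2.212973) = -0.242044
  p = 21/128 = 0.164063; ln(p) = -1.807505; p*ln(p) = 0.164063 * (-1.807505) = -0.296545
  p = 28/128 = 0.218750; ln(p) = -1.519826; p*ln(p) = 0.218750 * (-1.519826) = -0.332462
  p = 40/128 = 0.312500; ln(p) = -1.163151; p*ln(p) = 0.312500 * (-1.163151) = -0.363485
  p = 25/128 = 0.195313; ln(p) = -1.633152; p*ln(p) = 0.195313 * (-1.633152) = -0.318976
sum(p*ln(p)) = (-0.242044) + (-0.296545) + (-0.332462) + (-0.363485) + (-0.318976) = -1.553512
H' = -(-1.553512) = 1.553512 ≈ 1.5535

1.5535


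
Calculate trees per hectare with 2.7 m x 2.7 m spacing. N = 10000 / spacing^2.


N = 10000 / 2.7^2 = 10000 / 7.29 = 1371.74 ≈ 1372 trees/ha

1372 trees/ha


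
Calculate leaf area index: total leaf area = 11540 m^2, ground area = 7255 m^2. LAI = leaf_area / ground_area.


LAI = 11540 / 7255 = 1.5906 ≈ 1.59

1.59


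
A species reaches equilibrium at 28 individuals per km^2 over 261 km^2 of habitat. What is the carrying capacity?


K = 28 * 261 = 7308 individuals

7308 individuals


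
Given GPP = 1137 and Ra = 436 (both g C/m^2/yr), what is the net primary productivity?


NPP = GPP - Ra = 1137 - 436 = 701 g C/m^2/yr

701 g C/m^2/yr


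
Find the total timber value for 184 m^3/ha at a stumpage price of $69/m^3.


Value = 184 * 69 = $12696/ha

$12696/ha


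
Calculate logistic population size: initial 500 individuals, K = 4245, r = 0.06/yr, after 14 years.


(K - N0)/N0 = (4245 - 500)/500 = 3745/500 = 7.49000
r*t = 0.06 * 14 = 0.84; exp(-0.84) = 0.431711
7.49000 * 0.431711 = 3.23352
1 + 3.23352 = 4.23352
N = 4245 / 4.23352 = 1002.71 ≈ 1003

1003


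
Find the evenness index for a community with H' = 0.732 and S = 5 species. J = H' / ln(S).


ln(5) = 1.60944
J = H' / ln(S) = 0.732 / 1.60944 = 0.454817 ≈ 0.4548

0.4548


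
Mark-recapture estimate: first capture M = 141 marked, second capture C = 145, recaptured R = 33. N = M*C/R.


N = M * C / R = 141 * 145 / 33 = 20445 / 33 = 619.55 ≈ 620

620 individuals


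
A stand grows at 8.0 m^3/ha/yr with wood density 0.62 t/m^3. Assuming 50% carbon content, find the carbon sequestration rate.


C = 8.0 * 0.62 * 0.5 = 2.48 t C/ha/yr

2.48 t C/ha/yr


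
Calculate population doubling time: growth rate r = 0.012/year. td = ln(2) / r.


td = ln(2) / 0.012 = 0.693147 / 0.012 = 57.7623 ≈ 57.8 years

57.8 years


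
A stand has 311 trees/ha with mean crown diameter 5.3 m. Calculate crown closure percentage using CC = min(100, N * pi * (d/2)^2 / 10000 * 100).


(d/2)^2 = (5.3/2)^2 = 2.65^2 = 7.0225
Crown area = 3.141593 * 7.0225 = 22.0618 m^2
N * area / 10000 * 100 = 311 * 22.0618 / 10000 * 100 = 68.6122
CC = min(100, 68.6122) = 68.6122 ≈ 68.6%

68.6%


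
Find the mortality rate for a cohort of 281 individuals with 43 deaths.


Mortality rate = 43 / 281 = 0.153025 ≈ 0.1530

0.1530


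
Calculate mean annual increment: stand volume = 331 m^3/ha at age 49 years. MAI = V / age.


MAI = 331 / 49 = 6.7551 ≈ 6.76 m^3/ha/yr

6.76 m^3/ha/yr


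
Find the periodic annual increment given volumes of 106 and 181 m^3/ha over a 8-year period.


PAI = (V2 - V1) / period = (181 - 106) / 8 = 75 / 8 = 9.3750 ≈ 9.38 m^3/ha/yr

9.38 m^3/ha/yr


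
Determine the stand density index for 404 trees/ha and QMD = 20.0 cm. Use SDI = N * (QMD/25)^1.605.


QMD/25 = 20.0/25 = 0.8
(0.8)^1.605 = exp(1.605 * ln(0.8)) = exp(1.605 * (-0.223144)) = exp(-0.358146) = 0.698971
SDI = 404 * 0.698971 = 282.384 ≈ 282

282


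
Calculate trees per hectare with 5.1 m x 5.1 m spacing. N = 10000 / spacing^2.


N = 10000 / 5.1^2 = 10000 / 26.01 = 384.468 ≈ 384 trees/ha

384 trees/ha


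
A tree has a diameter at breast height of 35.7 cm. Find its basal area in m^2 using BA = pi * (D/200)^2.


D/200 = 35.7/200 = 0.1785 m
(D/200)^2 = 0.1785^2 = 0.03186225
BA = 3.141593 * 0.03186225 = 0.100098 ≈ 0.1001 m^2

0.1001 m^2


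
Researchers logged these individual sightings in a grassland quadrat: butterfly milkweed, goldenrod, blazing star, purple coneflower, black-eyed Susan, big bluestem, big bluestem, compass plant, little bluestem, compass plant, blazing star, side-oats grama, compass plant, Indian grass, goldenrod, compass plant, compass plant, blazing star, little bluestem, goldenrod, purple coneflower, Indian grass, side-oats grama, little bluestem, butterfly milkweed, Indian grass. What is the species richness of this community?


Total individuals logged = 26
Distinct species (count of individuals): butterfly milkweed (2), goldenrod (3), blazing star (3), purple coneflower (2), black-eyed Susan (1), big bluestem (2), compass plant (5), little bluestem (3), side-oats grama (2), Indian grass (3)
Species richness = number of distinct species = 10

10


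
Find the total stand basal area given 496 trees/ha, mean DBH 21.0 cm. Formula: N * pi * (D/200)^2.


(D/200)^2 = (21.0/200)^2 = 0.105^2 = 0.011025
Individual BA = 3.141593 * 0.011025 = 0.0346361 m^2
Stand BA = 496 * 0.0346361 = 17.1795 ≈ 17.18 m^2/ha

17.18 m^2/ha


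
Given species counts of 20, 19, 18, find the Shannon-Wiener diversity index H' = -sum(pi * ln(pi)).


Total N = 20 + 19 + 18 = 57
Per-species terms:
  p = 20/57 = 0.350877; ln(p) = -1.047320; p*ln(p) = 0.350877 * (-1.047320) = -0.367480
  p = 19/57 = 0.333333; ln(p) = -1.098613; p*ln(p) = 0.333333 * (-1.098613) = -0.366204
  p = 18/57 = 0.315789; ln(p) = -1.152681; p*ln(p) = 0.315789 * (-1.152681) = -0.364004
sum(p*ln(p)) = (-0.367480) + (-0.366204) + (-0.364004) = -1.097688
H' = -(-1.097688) = 1.097688 ≈ 1.0977

1.0977


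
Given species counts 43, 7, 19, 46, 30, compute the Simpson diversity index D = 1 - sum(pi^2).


Total N = 43 + 7 + 19 + 46 + 30 = 145
Per-species terms:
  p = 43/145 = 0.296552; p^2 = 0.296552^2 = 0.087943
  p = 7/145 = 0.048276; p^2 = 0.048276^2 = 0.002331
  p = 19/145 = 0.131034; p^2 = 0.131034^2 = 0.017170
  p = 46/145 = 0.317241; p^2 = 0.317241^2 = 0.100642
  p = 30/145 = 0.206897; p^2 = 0.206897^2 = 0.042806
sum(p^2) = 0.087943 + 0.002331 + 0.017170 + 0.100642 + 0.042806 = 0.250892
D = 1 - 0.250892 = 0.749108 ≈ 0.7491

0.7491


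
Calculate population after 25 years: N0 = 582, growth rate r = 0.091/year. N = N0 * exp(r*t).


r*t = 0.091 * 25 = 2.275
exp(2.275) = 9.72792
N = 582 * 9.72792 = 5661.65 ≈ 5662

5662


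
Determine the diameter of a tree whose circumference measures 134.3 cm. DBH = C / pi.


DBH = C / pi = 134.3 / 3.141593 = 42.7490 ≈ 42.75 cm

42.75 cm


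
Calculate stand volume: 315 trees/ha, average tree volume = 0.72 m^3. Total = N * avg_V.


V_stand = 315 * 0.72 = 226.8 m^3/ha

226.8 m^3/ha


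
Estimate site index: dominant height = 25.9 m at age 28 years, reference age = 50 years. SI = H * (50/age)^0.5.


50/28 = 1.78571
(1.78571)^0.5 = 1.33630
SI = 25.9 * 1.33630 = 34.6102 ≈ 34.6 m

34.6 m


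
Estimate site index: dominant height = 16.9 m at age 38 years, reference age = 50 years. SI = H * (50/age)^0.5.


50/38 = 1.31579
(1.31579)^0.5 = 1.14708
SI = 16.9 * 1.14708 = 19.3857 ≈ 19.4 m

19.4 m


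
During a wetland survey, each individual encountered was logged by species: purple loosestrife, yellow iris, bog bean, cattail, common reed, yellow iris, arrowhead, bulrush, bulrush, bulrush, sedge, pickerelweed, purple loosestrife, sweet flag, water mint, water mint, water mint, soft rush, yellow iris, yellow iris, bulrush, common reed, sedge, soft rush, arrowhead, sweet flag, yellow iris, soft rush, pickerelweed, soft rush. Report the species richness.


Total individuals logged = 30
Distinct species (count of individuals): purple loosestrife (2), yellow iris (5), bog bean (1), cattail (1), common reed (2), arrowhead (2), bulrush (4), sedge (2), pickerelweed (2), sweet flag (2), water mint (3), soft rush (4)
Species richness = number of distinct species = 12

12


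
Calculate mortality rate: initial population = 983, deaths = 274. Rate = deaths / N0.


Mortality rate = 274 / 983 = 0.278739 ≈ 0.2787

0.2787


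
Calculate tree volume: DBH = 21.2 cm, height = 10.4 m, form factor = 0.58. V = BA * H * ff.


(D/200)^2 = (21.2/200)^2 = 0.106^2 = 0.011236
BA = 3.141593 * 0.011236 = 0.0352989 m^2
V = 0.0352989 * 10.4 * 0.58 = 0.212923 ≈ 0.213 m^3

0.213 m^3


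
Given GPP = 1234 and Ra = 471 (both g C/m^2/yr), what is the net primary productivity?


NPP = GPP - Ra = 1234 - 471 = 763 g C/m^2/yr

763 g C/m^2/yr


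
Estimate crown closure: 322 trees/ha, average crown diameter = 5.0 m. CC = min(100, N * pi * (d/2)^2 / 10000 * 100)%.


(d/2)^2 = (5.0/2)^2 = 2.5^2 = 6.25
Crown area = 3.141593 * 6.25 = 19.6350 m^2
N * area / 10000 * 100 = 322 * 19.6350 / 10000 * 100 = 63.2247
CC = min(100, 63.2247) = 63.2247 ≈ 63.2%

63.2%


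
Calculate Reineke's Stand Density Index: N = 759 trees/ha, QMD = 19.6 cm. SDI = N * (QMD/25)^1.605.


QMD/25 = 19.6/25 = 0.784
(0.784)^1.605 = exp(1.605 * ln(0.784)) = exp(1.605 * (-0.243346)) = exp(-0.390570) = 0.676671
SDI = 759 * 0.676671 = 513.593 ≈ 514

514


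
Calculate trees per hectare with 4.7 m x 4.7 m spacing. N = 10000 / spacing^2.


N = 10000 / 4.7^2 = 10000 / 22.09 = 452.694 ≈ 453 trees/ha

453 trees/ha


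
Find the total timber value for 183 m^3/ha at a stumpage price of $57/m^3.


Value = 183 * 57 = $10431/ha

$10431/ha


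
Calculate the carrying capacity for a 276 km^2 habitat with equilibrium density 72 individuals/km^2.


K = 72 * 276 = 19872 individuals

19872 individuals


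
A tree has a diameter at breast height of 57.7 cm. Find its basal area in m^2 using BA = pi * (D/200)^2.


D/200 = 57.7/200 = 0.2885 m
(D/200)^2 = 0.2885^2 = 0.08323225
BA = 3.141593 * 0.08323225 = 0.261482 ≈ 0.2615 m^2

0.2615 m^2


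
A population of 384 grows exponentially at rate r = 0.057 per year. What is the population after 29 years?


r*t = 0.057 * 29 = 1.653
exp(1.653) = 5.22262
N = 384 * 5.22262 = 2005.49 ≈ 2005

2005


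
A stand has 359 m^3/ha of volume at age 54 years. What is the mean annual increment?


MAI = 359 / 54 = 6.6481 ≈ 6.65 m^3/ha/yr

6.65 m^3/ha/yr


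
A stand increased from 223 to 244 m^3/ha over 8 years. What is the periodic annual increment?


PAI = (V2 - V1) / period = (244 - 223) / 8 = 21 / 8 = 2.6250 ≈ 2.63 m^3/ha/yr

2.63 m^3/ha/yr


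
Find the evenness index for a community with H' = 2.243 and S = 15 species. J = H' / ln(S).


ln(15) = 2.70805
J = H' / ln(S) = 2.243 / 2.70805 = 0.828271 ≈ 0.8283

0.8283


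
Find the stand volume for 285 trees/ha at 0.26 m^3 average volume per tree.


V_stand = 285 * 0.26 = 74.1 m^3/ha

74.1 m^3/ha


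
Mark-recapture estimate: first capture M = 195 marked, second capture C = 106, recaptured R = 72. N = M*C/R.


N = M * C / R = 195 * 106 / 72 = 20670 / 72 = 287.08 ≈ 287

287 individuals


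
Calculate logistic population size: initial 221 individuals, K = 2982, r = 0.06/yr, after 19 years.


(K - N0)/N0 = (2982 - 221)/221 = 2761/221 = 12.4932
r*t = 0.06 * 19 = 1.14; exp(-1.14) = 0.319819
12.4932 * 0.319819 = 3.99556
1 + 3.99556 = 4.99556
N = 2982 / 4.99556 = 596.930 ≈ 597

597


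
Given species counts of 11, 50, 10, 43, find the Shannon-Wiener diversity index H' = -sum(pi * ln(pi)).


Total N = 11 + 50 + 10 + 43 = 114
Per-species terms:
  p = 11/114 = 0.096491; ln(p) = -2.338306; p*ln(p) = 0.096491 * (-2.338306) = -0.225625
  p = 50/114 = 0.438596; ln(p) = -0.824177; p*ln(p) = 0.438596 * (-0.824177) = -0.361481
  p = 10/114 = 0.087719; ln(p) = -2.433617; p*ln(p) = 0.087719 * (-2.433617) = -0.213474
  p = 43/114 = 0.377193; ln(p) = -0.974998; p*ln(p) = 0.377193 * (-0.974998) = -0.367762
sum(p*ln(p)) = (-0.225625) + (-0.361481) + (-0.213474) + (-0.367762) = -1.168342
H' = -(-1.168342) = 1.168342 ≈ 1.1683

1.1683


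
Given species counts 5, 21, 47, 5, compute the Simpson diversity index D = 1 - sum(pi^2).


Total N = 5 + 21 + 47 + 5 = 78
Per-species terms:
  p = 5/78 = 0.064103; p^2 = 0.064103^2 = 0.004109
  p = 21/78 = 0.269231; p^2 = 0.269231^2 = 0.072485
  p = 47/78 = 0.602564; p^2 = 0.602564^2 = 0.363083
  p = 5/78 = 0.064103; p^2 = 0.064103^2 = 0.004109
sum(p^2) = 0.004109 + 0.072485 + 0.363083 + 0.004109 = 0.443786
D = 1 - 0.443786 = 0.556214 ≈ 0.5562

0.5562


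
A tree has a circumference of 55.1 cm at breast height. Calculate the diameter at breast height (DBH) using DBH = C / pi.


DBH = C / pi = 55.1 / 3.141593 = 17.5389 ≈ 17.54 cm

17.54 cm


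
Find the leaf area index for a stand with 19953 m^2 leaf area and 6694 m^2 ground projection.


LAI = 19953 / 6694 = 2.9807 ≈ 2.98

2.98


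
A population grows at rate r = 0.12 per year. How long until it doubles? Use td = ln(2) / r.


td = ln(2) / 0.12 = 0.693147 / 0.12 = 5.77623 ≈ 5.8 years

5.8 years


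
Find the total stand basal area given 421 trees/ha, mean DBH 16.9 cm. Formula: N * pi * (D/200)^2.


(D/200)^2 = (16.9/200)^2 = 0.0845^2 = 0.00714025
Individual BA = 3.141593 * 0.00714025 = 0.0224318 m^2
Stand BA = 421 * 0.0224318 = 9.44379 ≈ 9.44 m^2/ha

9.44 m^2/ha


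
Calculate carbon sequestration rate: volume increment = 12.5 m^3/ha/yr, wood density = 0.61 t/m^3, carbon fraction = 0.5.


C = 12.5 * 0.61 * 0.5 = 3.8125 ≈ 3.81 t C/ha/yr

3.81 t C/ha/yr


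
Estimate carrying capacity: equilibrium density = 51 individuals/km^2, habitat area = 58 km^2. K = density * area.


K = 51 * 58 = 2958 individuals

2958 individuals


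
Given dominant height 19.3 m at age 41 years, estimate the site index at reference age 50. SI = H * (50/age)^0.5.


50/41 = 1.21951
(1.21951)^0.5 = 1.10431
SI = 19.3 * 1.10431 = 21.3132 ≈ 21.3 m

21.3 m


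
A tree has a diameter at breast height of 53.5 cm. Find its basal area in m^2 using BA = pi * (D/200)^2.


D/200 = 53.5/200 = 0.2675 m
(D/200)^2 = 0.2675^2 = 0.07155625
BA = 3.141593 * 0.07155625 = 0.224801 ≈ 0.2248 m^2

0.2248 m^2


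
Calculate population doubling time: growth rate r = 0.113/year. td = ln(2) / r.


td = ln(2) / 0.113 = 0.693147 / 0.113 = 6.13404 ≈ 6.1 years

6.1 years


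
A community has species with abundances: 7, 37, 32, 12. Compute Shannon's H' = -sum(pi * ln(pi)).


Total N = 7 + 37 + 32 + 12 = 88
Per-species terms:
  p = 7/88 = 0.079545; ln(p) = -2.531432; p*ln(p) = 0.079545 * (-2.531432) = -0.201363
  p = 37/88 = 0.420455; ln(p) = -0.866418; p*ln(p) = 0.420455 * (-0.866418) = -0.364290
  p = 32/88 = 0.363636; ln(p) = -1.011602; p*ln(p) = 0.363636 * (-1.011602) = -0.367855
  p = 12/88 = 0.136364; ln(p) = -1.992427; p*ln(p) = 0.136364 * (-1.992427) = -0.271695
sum(p*ln(p)) = (-0.201363) + (-0.364290) + (-0.367855) + (-0.271695) = -1.205203
H' = -(-1.205203) = 1.205203 ≈ 1.2052

1.2052


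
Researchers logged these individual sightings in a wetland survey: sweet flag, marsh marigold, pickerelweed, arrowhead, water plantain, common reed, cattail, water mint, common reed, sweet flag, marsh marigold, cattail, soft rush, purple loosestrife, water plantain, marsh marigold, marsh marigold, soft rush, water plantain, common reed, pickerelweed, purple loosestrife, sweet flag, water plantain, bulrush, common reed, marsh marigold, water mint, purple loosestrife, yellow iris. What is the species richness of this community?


Total individuals logged = 30
Distinct species (count of individuals): sweet flag (3), marsh marigold (5), pickerelweed (2), arrowhead (1), water plantain (4), common reed (4), cattail (2), water mint (2), soft rush (2), purple loosestrife (3), bulrush (1), yellow iris (1)
Species richness = number of distinct species = 12

12


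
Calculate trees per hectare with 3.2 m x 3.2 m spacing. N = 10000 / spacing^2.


N = 10000 / 3.2^2 = 10000 / 10.24 = 976.563 ≈ 977 trees/ha

977 trees/ha


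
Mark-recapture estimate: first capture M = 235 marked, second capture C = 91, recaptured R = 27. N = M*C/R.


N = M * C / R = 235 * 91 / 27 = 21385 / 27 = 792.04 ≈ 792

792 individuals


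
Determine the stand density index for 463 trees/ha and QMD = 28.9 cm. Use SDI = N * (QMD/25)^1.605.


QMD/25 = 28.9/25 = 1.156
(1.156)^1.605 = exp(1.605 * ln(1.156)) = exp(1.605 * 0.144966) = exp(0.232670) = 1.26196
SDI = 463 * 1.26196 = 584.287 ≈ 584

584


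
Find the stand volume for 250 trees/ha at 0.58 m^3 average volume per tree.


V_stand = 250 * 0.58 = 145.0 m^3/ha

145.0 m^3/ha


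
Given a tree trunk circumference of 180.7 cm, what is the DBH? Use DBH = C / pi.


DBH = C / pi = 180.7 / 3.141593 = 57.5186 ≈ 57.52 cm

57.52 cm


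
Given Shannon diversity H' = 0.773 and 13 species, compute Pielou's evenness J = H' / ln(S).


ln(13) = 2.56495
J = H' / ln(S) = 0.773 / 2.56495 = 0.301370 ≈ 0.3014

0.3014


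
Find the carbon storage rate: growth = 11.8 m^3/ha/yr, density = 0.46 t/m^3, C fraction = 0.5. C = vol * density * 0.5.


C = 11.8 * 0.46 * 0.5 = 2.714 ≈ 2.71 t C/ha/yr

2.71 t C/ha/yr


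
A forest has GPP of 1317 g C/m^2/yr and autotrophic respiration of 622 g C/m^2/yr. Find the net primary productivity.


NPP = GPP - Ra = 1317 - 622 = 695 g C/m^2/yr

695 g C/m^2/yr


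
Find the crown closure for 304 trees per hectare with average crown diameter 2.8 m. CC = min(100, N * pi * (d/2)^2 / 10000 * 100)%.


(d/2)^2 = (2.8/2)^2 = 1.4^2 = 1.96
Crown area = 3.141593 * 1.96 = 6.15752 m^2
N * area / 10000 * 100 = 304 * 6.15752 / 10000 * 100 = 18.7189
CC = min(100, 18.7189) = 18.7189 ≈ 18.7%

18.7%


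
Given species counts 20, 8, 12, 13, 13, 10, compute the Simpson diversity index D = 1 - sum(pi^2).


Total N = 20 + 8 + 12 + 13 + 13 + 10 = 76
Per-species terms:
  p = 20/76 = 0.263158; p^2 = 0.263158^2 = 0.069252
  p = 8/76 = 0.105263; p^2 = 0.105263^2 = 0.011080
  p = 12/76 = 0.157895; p^2 = 0.157895^2 = 0.024931
  p = 13/76 = 0.171053; p^2 = 0.171053^2 = 0.029259
  p = 13/76 = 0.171053; p^2 = 0.171053^2 = 0.029259
  p = 10/76 = 0.131579; p^2 = 0.131579^2 = 0.017313
sum(p^2) = 0.069252 + 0.011080 + 0.024931 + 0.029259 + 0.029259 + 0.017313 = 0.181094
D = 1 - 0.181094 = 0.818906 ≈ 0.8189

0.8189


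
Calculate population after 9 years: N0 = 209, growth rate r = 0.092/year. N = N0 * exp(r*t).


r*t = 0.092 * 9 = 0.828
exp(0.828) = 2.28874
N = 209 * 2.28874 = 478.347 ≈ 478

478


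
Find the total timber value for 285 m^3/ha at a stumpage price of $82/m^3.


Value = 285 * 82 = $23370/ha

$23370/ha


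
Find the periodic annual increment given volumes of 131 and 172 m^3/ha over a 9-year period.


PAI = (V2 - V1) / period = (172 - 131) / 9 = 41 / 9 = 4.5556 ≈ 4.56 m^3/ha/yr

4.56 m^3/ha/yr


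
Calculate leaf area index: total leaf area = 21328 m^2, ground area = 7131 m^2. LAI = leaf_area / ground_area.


LAI = 21328 / 7131 = 2.9909 ≈ 2.99

2.99


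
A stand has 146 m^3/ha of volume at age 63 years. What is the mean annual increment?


MAI = 146 / 63 = 2.3175 ≈ 2.32 m^3/ha/yr

2.32 m^3/ha/yr


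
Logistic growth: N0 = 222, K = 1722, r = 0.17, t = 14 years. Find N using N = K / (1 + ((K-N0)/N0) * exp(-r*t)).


(K - N0)/N0 = (1722 - 222)/222 = 1500/222 = 6.75676
r*t = 0.17 * 14 = 2.38; exp(-2.38) = 0.0925506
6.75676 * 0.0925506 = 0.625342
1 + 0.625342 = 1.62534
N = 1722 / 1.62534 = 1059.47 ≈ 1059

1059


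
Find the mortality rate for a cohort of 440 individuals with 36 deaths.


Mortality rate = 36 / 440 = 0.081818 ≈ 0.0818

0.0818


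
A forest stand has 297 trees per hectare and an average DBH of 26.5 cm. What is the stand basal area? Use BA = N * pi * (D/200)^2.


(D/200)^2 = (26.5/200)^2 = 0.1325^2 = 0.01755625
Individual BA = 3.141593 * 0.01755625 = 0.0551546 m^2
Stand BA = 297 * 0.0551546 = 16.3809 ≈ 16.38 m^2/ha

16.38 m^2/ha


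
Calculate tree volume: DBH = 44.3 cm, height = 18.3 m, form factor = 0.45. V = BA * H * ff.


(D/200)^2 = (44.3/200)^2 = 0.2215^2 = 0.04906225
BA = 3.141593 * 0.04906225 = 0.154134 m^2
V = 0.154134 * 18.3 * 0.45 = 1.26929 ≈ 1.269 m^3

1.269 m^3


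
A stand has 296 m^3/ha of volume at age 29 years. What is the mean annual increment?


MAI = 296 / 29 = 10.2069 ≈ 10.21 m^3/ha/yr

10.21 m^3/ha/yr


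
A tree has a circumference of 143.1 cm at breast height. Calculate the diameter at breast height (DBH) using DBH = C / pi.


DBH = C / pi = 143.1 / 3.141593 = 45.5501 ≈ 45.55 cm

45.55 cm
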